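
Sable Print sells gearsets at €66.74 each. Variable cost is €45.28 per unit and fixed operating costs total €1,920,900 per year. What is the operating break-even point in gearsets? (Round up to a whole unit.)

89,511 gearsets

Contribution margin per unit = €66.74 − €45.28 = €21.46.
Units to break even: €1,920,900 ÷ €21.46 = 89,510.72, rounded up to 89,511.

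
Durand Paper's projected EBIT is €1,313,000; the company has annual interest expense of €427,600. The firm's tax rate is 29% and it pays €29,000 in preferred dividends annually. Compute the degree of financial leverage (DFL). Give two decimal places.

1.55

Annual interest charges come to €427,600.00.
Pre-tax preferred-dividend burden = €29,000 ÷ (1 − 0.29) = €40,845.07.
DFL = EBIT ÷ [EBIT − I − D_p/(1−t)] = €1,313,000 ÷ [€1,313,000 − €427,600.00 − €40,845.07] = €1,313,000 ÷ €844,554.93 = 1.5547.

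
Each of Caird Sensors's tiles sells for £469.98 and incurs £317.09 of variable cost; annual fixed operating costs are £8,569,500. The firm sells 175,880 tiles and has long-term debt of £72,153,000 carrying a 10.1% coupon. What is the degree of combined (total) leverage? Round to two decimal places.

At 175,880 units, contribution = 175,880 × £152.89 = £26,890,293.20.
Subtracting fixed costs: EBIT = £26,890,293.20 − £8,569,500 = £18,320,793.20. Interest = £7,287,453.00, so EBIT − I = £11,033,340.20.
Degree of total leverage = total CM / (EBIT − interest) = £26,890,293.20 / £11,033,340.20 = 2.4372.

2.44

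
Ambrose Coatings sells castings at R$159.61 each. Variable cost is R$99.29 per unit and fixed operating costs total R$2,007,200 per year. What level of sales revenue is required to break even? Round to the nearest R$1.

Contribution margin per unit = R$159.61 − R$99.29 = R$60.32, a CM ratio of R$60.32 ÷ R$159.61 = 0.3779.
Break-even revenue = fixed costs × price ÷ CM = R$2,007,200 × R$159.61 ÷ R$60.32 = R$5,311,160.

R$5,311,160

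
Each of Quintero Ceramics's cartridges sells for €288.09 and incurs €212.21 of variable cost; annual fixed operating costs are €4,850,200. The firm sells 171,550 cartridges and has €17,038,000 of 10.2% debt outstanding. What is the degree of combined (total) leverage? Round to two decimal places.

At 171,550 units, contribution = 171,550 × €75.88 = €13,017,214.00.
EBIT = €13,017,214.00 − €4,850,200 = €8,167,014.00. Interest = €1,737,876.00, so EBIT − I = €6,429,138.00.
DCL = contribution ÷ (EBIT − I) = €13,017,214.00 ÷ €6,429,138.00 = 2.0247.

2.02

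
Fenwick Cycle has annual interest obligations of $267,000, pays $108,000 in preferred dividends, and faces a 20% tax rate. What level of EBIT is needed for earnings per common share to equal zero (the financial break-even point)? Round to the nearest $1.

$402,000

Grossing the preferred dividend up to pre-tax terms: $108,000 / (1 − 0.20) = $135,000.00.
EPS = 0 when EBIT covers interest plus the pre-tax preferred burden: $267,000 + $135,000.00 = $402,000.00.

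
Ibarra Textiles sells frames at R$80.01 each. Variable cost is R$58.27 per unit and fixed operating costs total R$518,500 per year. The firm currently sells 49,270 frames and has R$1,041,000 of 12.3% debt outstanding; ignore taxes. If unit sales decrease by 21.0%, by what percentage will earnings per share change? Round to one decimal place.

-53.0%

Total contribution margin = 49,270 × R$21.74 = R$1,071,129.80.
Operating income = contribution − fixed costs = R$1,071,129.80 − R$518,500 = R$552,629.80.
After interest of R$128,043.00, pre-tax earnings = R$424,586.80.
Degree of combined leverage = contribution ÷ (EBIT − I) = R$1,071,129.80 ÷ R$424,586.80 = 2.5228.
EPS therefore changes by 2.5228 × (-21.0%) = -53.0%.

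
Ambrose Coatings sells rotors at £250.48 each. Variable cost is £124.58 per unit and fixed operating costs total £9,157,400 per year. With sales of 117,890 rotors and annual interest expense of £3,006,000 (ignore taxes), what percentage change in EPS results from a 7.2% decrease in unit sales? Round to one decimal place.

-39.9%

At 117,890 units, contribution = 117,890 × £125.90 = £14,842,351.00.
EBIT = £14,842,351.00 − £9,157,400 = £5,684,951.00.
After interest of £3,006,000.00, pre-tax earnings = £2,678,951.00.
Degree of combined leverage = contribution ÷ (EBIT − I) = £14,842,351.00 ÷ £2,678,951.00 = 5.5404.
%ΔEPS = DCL × %ΔSales = 5.5404 × -7.2% = -39.9%.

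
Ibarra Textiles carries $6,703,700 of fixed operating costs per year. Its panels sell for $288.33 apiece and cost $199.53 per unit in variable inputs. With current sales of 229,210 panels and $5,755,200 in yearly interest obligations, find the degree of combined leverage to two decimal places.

At 229,210 units, contribution = 229,210 × $88.80 = $20,353,848.00.
EBIT = $20,353,848.00 − $6,703,700 = $13,650,148.00. Interest = $5,755,200.00.
DOL = $20,353,848.00 ÷ $13,650,148.00 = 1.4911; DFL = $13,650,148.00 ÷ $7,894,948.00 = 1.7290.
DCL = DOL × DFL = 1.4911 × 1.7290 = 2.5781.

2.58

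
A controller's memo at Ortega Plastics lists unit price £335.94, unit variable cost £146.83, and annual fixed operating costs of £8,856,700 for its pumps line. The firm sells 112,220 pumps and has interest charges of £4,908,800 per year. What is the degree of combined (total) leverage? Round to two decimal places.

Total contribution margin = 112,220 × £189.11 = £21,221,924.20.
EBIT = £21,221,924.20 − £8,856,700 = £12,365,224.20. Interest = £4,908,800.00, so EBIT − I = £7,456,424.20.
Degree of total leverage = total CM / (EBIT − interest) = £21,221,924.20 / £7,456,424.20 = 2.8461.

2.85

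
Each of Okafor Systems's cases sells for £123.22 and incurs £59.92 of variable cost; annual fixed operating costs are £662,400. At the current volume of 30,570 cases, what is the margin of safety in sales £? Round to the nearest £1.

£2,477,405

Each unit contributes £123.22 − £59.92 = £63.30. Break-even units = £662,400 ÷ £63.30 = 10,464.45; break-even revenue = 10,464.45 × £123.22 = £1,289,430.14.
Actual sales revenue = 30,570 × £123.22 = £3,766,835.40.
Margin of safety = £3,766,835.40 − £1,289,430.14 = £2,477,405.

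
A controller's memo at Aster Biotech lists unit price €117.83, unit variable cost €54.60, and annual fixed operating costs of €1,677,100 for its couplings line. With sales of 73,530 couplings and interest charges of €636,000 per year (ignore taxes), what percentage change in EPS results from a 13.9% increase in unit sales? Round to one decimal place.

Total contribution margin = 73,530 × €63.23 = €4,649,301.90.
EBIT = €4,649,301.90 − €1,677,100 = €2,972,201.90.
Interest = €636,000.00, so EBIT − I = €2,336,201.90.
Degree of combined leverage = contribution ÷ (EBIT − I) = €4,649,301.90 ÷ €2,336,201.90 = 1.9901.
EPS therefore changes by 1.9901 × (+13.9%) = +27.7%.

+27.7%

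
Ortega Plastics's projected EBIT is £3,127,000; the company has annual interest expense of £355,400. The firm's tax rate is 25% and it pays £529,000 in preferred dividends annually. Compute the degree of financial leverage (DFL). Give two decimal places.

Interest = £355,400.00.
Pre-tax preferred-dividend burden = £529,000 ÷ (1 − 0.25) = £705,333.33.
DFL = EBIT ÷ [EBIT − I − D_p/(1−t)] = £3,127,000 ÷ [£3,127,000 − £355,400.00 − £705,333.33] = £3,127,000 ÷ £2,066,266.67 = 1.5134.

1.51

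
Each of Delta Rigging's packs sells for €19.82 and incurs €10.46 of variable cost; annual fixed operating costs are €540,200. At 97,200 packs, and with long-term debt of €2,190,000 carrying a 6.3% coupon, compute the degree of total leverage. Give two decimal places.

Total contribution margin = 97,200 × €9.36 = €909,792.00.
Subtracting fixed costs: EBIT = €909,792.00 − €540,200 = €369,592.00. Interest = €137,970.00, so EBIT − I = €231,622.00.
Degree of total leverage = total CM / (EBIT − interest) = €909,792.00 / €231,622.00 = 3.9279.

3.93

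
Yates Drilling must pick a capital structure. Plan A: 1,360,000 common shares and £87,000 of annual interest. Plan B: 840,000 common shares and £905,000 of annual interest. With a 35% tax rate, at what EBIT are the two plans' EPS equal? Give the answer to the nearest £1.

£2,226,385

At indifference, (EBIT − 87,000)(1 − t)/1,360,000 = (EBIT − 905,000)(1 − t)/840,000.
Cancelling (1 − t) and cross-multiplying: 840,000·(EBIT − 87,000) = 1,360,000·(EBIT − 905,000).
Solving, EBIT = (905,000·1,360,000 − 87,000·840,000) / (1,360,000 − 840,000) = 1,157,720,000,000 / 520,000 = 2,226,384.62.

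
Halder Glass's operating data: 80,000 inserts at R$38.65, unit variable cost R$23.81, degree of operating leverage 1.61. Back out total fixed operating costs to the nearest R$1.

Contribution at this volume is 80,000 × R$14.84 = R$1,187,200.00.
DOL = contribution / EBIT, so EBIT = R$1,187,200.00 / 1.61 = R$737,391.30.
And FC = contribution − EBIT = R$1,187,200.00 − R$737,391.30 = R$449,809.

R$449,809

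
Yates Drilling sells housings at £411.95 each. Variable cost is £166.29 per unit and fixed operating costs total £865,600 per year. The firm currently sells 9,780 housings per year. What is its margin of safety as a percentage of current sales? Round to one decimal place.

64.0%

Contribution margin per unit = £411.95 − £166.29 = £245.66. Break-even units = £865,600 ÷ £245.66 = 3,523.57; break-even revenue = 3,523.57 × £411.95 = £1,451,534.32.
Actual sales revenue = 9,780 × £411.95 = £4,028,871.00.
Margin of safety = (£4,028,871.00 − £1,451,534.32) ÷ £4,028,871.00 = 64.0%.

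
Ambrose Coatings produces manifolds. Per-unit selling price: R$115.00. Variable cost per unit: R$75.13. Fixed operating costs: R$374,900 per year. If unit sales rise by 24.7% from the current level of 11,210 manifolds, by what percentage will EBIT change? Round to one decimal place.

+153.2%

Contribution at this volume is 11,210 × R$39.87 = R$446,942.70.
Subtracting fixed costs: EBIT = R$446,942.70 − R$374,900 = R$72,042.70.
Degree of operating leverage = R$446,942.70 / R$72,042.70 = 6.2039.
So EBIT moves 6.2039 × (+24.7%) = +153.2%.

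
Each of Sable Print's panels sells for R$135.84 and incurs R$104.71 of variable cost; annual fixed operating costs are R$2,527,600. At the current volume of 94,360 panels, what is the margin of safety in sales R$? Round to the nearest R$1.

Each unit contributes R$135.84 − R$104.71 = R$31.13. Break-even units = R$2,527,600 ÷ R$31.13 = 81,194.99; break-even revenue = 81,194.99 × R$135.84 = R$11,029,527.27.
Current sales = 94,360 × R$135.84 = R$12,817,862.40.
Margin of safety = R$12,817,862.40 − R$11,029,527.27 = R$1,788,335.

R$1,788,335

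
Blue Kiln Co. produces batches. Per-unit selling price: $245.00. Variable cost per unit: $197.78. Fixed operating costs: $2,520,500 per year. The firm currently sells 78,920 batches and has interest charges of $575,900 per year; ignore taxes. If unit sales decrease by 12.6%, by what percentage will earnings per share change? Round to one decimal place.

-74.5%

At 78,920 units, contribution = 78,920 × $47.22 = $3,726,602.40.
EBIT = $3,726,602.40 − $2,520,500 = $1,206,102.40.
After interest of $575,900.00, pre-tax earnings = $630,202.40.
DCL = total CM / (EBIT − I) = $3,726,602.40 / $630,202.40 = 5.9133.
EPS therefore changes by 5.9133 × (-12.6%) = -74.5%.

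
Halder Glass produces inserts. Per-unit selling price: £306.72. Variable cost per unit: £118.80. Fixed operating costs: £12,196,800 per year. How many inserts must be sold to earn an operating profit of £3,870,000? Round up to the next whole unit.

Contribution margin per unit = £306.72 − £118.80 = £187.92.
Required volume = (fixed costs + target profit) ÷ CM = (£12,196,800 + £3,870,000) ÷ £187.92 = 85,498.08, so 85,499 inserts.

85,499 inserts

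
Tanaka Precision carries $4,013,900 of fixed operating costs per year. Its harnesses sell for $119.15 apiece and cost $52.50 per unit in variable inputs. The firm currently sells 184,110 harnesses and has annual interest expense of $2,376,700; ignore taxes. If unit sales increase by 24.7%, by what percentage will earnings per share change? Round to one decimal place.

Contribution at this volume is 184,110 × $66.65 = $12,270,931.50.
Operating income = contribution − fixed costs = $12,270,931.50 − $4,013,900 = $8,257,031.50.
After interest of $2,376,700.00, pre-tax earnings = $5,880,331.50.
DCL = total CM / (EBIT − I) = $12,270,931.50 / $5,880,331.50 = 2.0868.
%ΔEPS = DCL × %ΔSales = 2.0868 × +24.7% = +51.5%.

+51.5%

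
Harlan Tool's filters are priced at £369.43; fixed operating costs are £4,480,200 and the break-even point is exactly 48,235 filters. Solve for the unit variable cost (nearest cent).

£276.55

Contribution per unit must be FC / Q = £4,480,200 / 48,235 = £92.8828.
Variable cost per unit = £369.43 − £92.8828 = £276.55.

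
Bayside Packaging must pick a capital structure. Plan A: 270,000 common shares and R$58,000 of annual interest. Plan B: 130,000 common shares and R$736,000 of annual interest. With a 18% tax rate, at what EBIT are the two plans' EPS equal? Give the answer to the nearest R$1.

R$1,365,571

At indifference, (EBIT − 58,000)(1 − t)/270,000 = (EBIT − 736,000)(1 − t)/130,000.
The (1 − t) factor cancels: (EBIT − 58,000) × 130,000 = (EBIT − 736,000) × 270,000.
Solving, EBIT = (736,000·270,000 − 58,000·130,000) / (270,000 − 130,000) = 191,180,000,000 / 140,000 = 1,365,571.43.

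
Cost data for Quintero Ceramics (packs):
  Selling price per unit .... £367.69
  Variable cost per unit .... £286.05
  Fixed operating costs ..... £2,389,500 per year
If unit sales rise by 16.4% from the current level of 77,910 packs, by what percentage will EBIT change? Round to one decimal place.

+26.3%

Contribution at this volume is 77,910 × £81.64 = £6,360,572.40.
Subtracting fixed costs: EBIT = £6,360,572.40 − £2,389,500 = £3,971,072.40.
So DOL = total CM / EBIT = £6,360,572.40 / £3,971,072.40 = 1.6017.
%ΔEBIT = DOL × %ΔSales = 1.6017 × +16.4% = +26.3%.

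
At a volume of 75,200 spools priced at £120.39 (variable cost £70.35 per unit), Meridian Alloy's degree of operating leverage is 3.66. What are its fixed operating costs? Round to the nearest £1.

Contribution at this volume is 75,200 × £50.04 = £3,763,008.00.
DOL = contribution / EBIT, so EBIT = £3,763,008.00 / 3.66 = £1,028,144.26.
And FC = contribution − EBIT = £3,763,008.00 − £1,028,144.26 = £2,734,864.

£2,734,864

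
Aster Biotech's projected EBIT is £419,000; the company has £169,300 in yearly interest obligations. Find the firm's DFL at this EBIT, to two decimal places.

Annual interest charges come to £169,300.00.
DFL = EBIT ÷ (EBIT − I) = £419,000 ÷ (£419,000 − £169,300.00) = £419,000 ÷ £249,700.00 = 1.6780.

1.68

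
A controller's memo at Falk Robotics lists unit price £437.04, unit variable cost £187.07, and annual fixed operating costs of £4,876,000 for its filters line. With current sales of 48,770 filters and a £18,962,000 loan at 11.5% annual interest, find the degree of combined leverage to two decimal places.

2.37

Total contribution margin = 48,770 × £249.97 = £12,191,036.90.
Subtracting fixed costs: EBIT = £12,191,036.90 − £4,876,000 = £7,315,036.90. Interest = £2,180,630.00, so EBIT − I = £5,134,406.90.
DCL = contribution ÷ (EBIT − I) = £12,191,036.90 ÷ £5,134,406.90 = 2.3744.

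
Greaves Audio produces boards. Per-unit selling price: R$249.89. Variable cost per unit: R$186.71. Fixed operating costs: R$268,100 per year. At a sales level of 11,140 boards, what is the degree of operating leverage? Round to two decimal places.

1.62

Total contribution margin = 11,140 × R$63.18 = R$703,825.20.
EBIT = R$703,825.20 − R$268,100 = R$435,725.20.
DOL = contribution ÷ EBIT = R$703,825.20 ÷ R$435,725.20 = 1.6153.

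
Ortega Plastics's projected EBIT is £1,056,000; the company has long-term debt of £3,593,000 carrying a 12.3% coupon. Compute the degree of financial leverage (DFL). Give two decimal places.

1.72

Annual interest charges come to £441,939.00.
DFL = EBIT ÷ (EBIT − I) = £1,056,000 ÷ (£1,056,000 − £441,939.00) = £1,056,000 ÷ £614,061.00 = 1.7197.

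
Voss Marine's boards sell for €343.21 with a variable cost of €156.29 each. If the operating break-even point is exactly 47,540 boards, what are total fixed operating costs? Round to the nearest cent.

€8,886,176.80

Unit CM = price − variable cost = €343.21 − €156.29 = €186.92.
Since BE = FC / CM, FC = 47,540 × €186.92 = €8,886,176.80.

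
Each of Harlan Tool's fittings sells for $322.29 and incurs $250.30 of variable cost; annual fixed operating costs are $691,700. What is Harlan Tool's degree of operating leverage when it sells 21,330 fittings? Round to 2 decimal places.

1.82

Total contribution margin = 21,330 × $71.99 = $1,535,546.70.
Subtracting fixed costs: EBIT = $1,535,546.70 − $691,700 = $843,846.70.
So DOL = total CM / EBIT = $1,535,546.70 / $843,846.70 = 1.8197.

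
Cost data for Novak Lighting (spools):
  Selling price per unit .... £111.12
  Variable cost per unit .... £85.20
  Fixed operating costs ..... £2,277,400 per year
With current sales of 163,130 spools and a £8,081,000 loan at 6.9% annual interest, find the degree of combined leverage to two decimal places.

Total contribution margin = 163,130 × £25.92 = £4,228,329.60.
Operating income = contribution − fixed costs = £4,228,329.60 − £2,277,400 = £1,950,929.60. Interest = £557,589.00.
DOL = £4,228,329.60 ÷ £1,950,929.60 = 2.1673; DFL = £1,950,929.60 ÷ £1,393,340.60 = 1.4002.
DCL = DOL × DFL = 2.1673 × 1.4002 = 3.0347.

3.03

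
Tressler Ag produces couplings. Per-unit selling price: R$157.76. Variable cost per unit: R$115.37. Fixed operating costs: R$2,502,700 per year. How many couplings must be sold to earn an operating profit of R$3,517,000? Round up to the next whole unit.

142,008 couplings

Contribution margin per unit = R$157.76 − R$115.37 = R$42.39.
Required volume = (fixed costs + target profit) ÷ CM = (R$2,502,700 + R$3,517,000) ÷ R$42.39 = 142,007.55, so 142,008 couplings.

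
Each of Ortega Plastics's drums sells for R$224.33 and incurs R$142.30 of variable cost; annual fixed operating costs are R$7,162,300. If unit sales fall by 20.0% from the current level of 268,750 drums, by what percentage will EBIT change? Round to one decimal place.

At 268,750 units, contribution = 268,750 × R$82.03 = R$22,045,562.50.
Operating income = contribution − fixed costs = R$22,045,562.50 − R$7,162,300 = R$14,883,262.50.
Degree of operating leverage = R$22,045,562.50 / R$14,883,262.50 = 1.4812.
Operating income changes by 1.4812 × -20.0% = -29.6%.

-29.6%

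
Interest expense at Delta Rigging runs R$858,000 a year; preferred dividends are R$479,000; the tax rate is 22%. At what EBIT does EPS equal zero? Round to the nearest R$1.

Preferred dividends are paid after tax, so their pre-tax equivalent is R$479,000 ÷ (1 − 0.22) = R$614,102.56.
EPS = 0 when EBIT covers interest plus the pre-tax preferred burden: R$858,000 + R$614,102.56 = R$1,472,102.56.

R$1,472,103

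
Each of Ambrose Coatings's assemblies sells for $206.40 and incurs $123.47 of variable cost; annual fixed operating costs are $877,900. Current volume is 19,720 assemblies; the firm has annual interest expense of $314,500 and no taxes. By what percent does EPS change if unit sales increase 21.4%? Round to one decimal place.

Contribution at this volume is 19,720 × $82.93 = $1,635,379.60.
EBIT = $1,635,379.60 − $877,900 = $757,479.60.
After interest of $314,500.00, pre-tax earnings = $442,979.60.
DCL = total CM / (EBIT − I) = $1,635,379.60 / $442,979.60 = 3.6918.
EPS therefore changes by 3.6918 × (+21.4%) = +79.0%.

+79.0%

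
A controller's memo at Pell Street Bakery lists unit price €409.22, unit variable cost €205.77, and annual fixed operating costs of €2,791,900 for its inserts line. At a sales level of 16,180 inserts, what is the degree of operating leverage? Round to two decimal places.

6.58

Contribution at this volume is 16,180 × €203.45 = €3,291,821.00.
Operating income = contribution − fixed costs = €3,291,821.00 − €2,791,900 = €499,921.00.
Degree of operating leverage = €3,291,821.00 / €499,921.00 = 6.5847.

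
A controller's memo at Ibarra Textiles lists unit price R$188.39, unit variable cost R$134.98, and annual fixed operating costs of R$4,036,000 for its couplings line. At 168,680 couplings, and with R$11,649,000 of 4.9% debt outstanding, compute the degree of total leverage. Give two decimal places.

Contribution at this volume is 168,680 × R$53.41 = R$9,009,198.80.
Operating income = contribution − fixed costs = R$9,009,198.80 − R$4,036,000 = R$4,973,198.80. Interest = R$570,801.00.
DOL = R$9,009,198.80 ÷ R$4,973,198.80 = 1.8116; DFL = R$4,973,198.80 ÷ R$4,402,397.80 = 1.1297.
Combined leverage = 1.8116 × 1.1297 = 2.0466.

2.05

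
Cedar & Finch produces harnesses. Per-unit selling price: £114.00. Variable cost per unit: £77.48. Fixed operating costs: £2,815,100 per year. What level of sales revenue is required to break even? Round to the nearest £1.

£8,787,552

Contribution margin per unit = £114.00 − £77.48 = £36.52, a CM ratio of £36.52 ÷ £114.00 = 0.3204.
Break-even sales = FC ÷ CM ratio = £2,815,100 × £114.00 / £36.52 = £8,787,552.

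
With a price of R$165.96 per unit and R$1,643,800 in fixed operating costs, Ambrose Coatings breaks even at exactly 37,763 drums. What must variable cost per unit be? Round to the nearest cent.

Contribution per unit must be FC / Q = R$1,643,800 / 37,763 = R$43.5294.
Variable cost per unit = R$165.96 − R$43.5294 = R$122.43.

R$122.43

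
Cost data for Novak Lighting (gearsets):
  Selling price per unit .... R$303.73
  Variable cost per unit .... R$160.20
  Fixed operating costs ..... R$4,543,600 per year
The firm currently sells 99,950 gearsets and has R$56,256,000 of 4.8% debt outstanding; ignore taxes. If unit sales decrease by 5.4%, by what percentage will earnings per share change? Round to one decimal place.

-10.9%

Contribution at this volume is 99,950 × R$143.53 = R$14,345,823.50.
Subtracting fixed costs: EBIT = R$14,345,823.50 − R$4,543,600 = R$9,802,223.50.
Interest = R$2,700,288.00, so EBIT − I = R$7,101,935.50.
Degree of combined leverage = contribution ÷ (EBIT − I) = R$14,345,823.50 ÷ R$7,101,935.50 = 2.0200.
EPS therefore changes by 2.0200 × (-5.4%) = -10.9%.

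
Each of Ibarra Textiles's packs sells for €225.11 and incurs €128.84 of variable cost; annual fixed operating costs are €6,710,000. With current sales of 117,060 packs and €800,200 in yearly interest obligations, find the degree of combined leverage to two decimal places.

Total contribution margin = 117,060 × €96.27 = €11,269,366.20.
Subtracting fixed costs: EBIT = €11,269,366.20 − €6,710,000 = €4,559,366.20. Interest = €800,200.00.
DOL = €11,269,366.20 ÷ €4,559,366.20 = 2.4717; DFL = €4,559,366.20 ÷ €3,759,166.20 = 1.2129.
Combined leverage = 2.4717 × 1.2129 = 2.9979.

3.00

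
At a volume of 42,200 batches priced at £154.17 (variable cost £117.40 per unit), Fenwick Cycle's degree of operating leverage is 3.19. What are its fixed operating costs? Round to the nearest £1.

Contribution at this volume is 42,200 × £36.77 = £1,551,694.00.
Since DOL = CM ÷ EBIT, EBIT = £1,551,694.00 ÷ 3.19 = £486,424.45.
Fixed costs = CM − EBIT = £1,551,694.00 − £486,424.45 = £1,065,270.

£1,065,270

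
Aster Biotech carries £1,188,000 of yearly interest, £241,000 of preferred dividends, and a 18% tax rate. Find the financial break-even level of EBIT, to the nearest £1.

£1,481,902

Preferred dividends are paid after tax, so their pre-tax equivalent is £241,000 ÷ (1 − 0.18) = £293,902.44.
EPS = 0 when EBIT covers interest plus the pre-tax preferred burden: £1,188,000 + £293,902.44 = £1,481,902.44.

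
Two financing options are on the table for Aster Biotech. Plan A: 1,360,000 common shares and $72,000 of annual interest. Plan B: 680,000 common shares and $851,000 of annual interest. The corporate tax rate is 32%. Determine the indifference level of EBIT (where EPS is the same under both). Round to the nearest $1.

$1,630,000

Set EPS_A = EPS_B: (EBIT − $72,000)(1 − 0.32) ÷ 1,360,000 = (EBIT − $851,000)(1 − 0.32) ÷ 680,000.
The (1 − t) factor cancels: (EBIT − 72,000) × 680,000 = (EBIT − 851,000) × 1,360,000.
Solving, EBIT = (851,000·1,360,000 − 72,000·680,000) / (1,360,000 − 680,000) = 1,108,400,000,000 / 680,000 = 1,630,000.00.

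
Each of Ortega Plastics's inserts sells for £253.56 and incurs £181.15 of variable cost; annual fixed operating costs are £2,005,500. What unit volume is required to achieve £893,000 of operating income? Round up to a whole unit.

40,030 inserts

Contribution margin per unit = £253.56 − £181.15 = £72.41.
Required volume = (fixed costs + target profit) ÷ CM = (£2,005,500 + £893,000) ÷ £72.41 = 40,029.00, so 40,030 inserts.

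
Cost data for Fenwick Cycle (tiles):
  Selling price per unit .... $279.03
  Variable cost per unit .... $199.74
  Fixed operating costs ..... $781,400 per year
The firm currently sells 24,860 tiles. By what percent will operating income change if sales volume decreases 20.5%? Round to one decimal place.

-34.0%

Contribution at this volume is 24,860 × $79.29 = $1,971,149.40.
EBIT = $1,971,149.40 − $781,400 = $1,189,749.40.
DOL = contribution ÷ EBIT = $1,971,149.40 ÷ $1,189,749.40 = 1.6568.
So EBIT moves 1.6568 × (-20.5%) = -34.0%.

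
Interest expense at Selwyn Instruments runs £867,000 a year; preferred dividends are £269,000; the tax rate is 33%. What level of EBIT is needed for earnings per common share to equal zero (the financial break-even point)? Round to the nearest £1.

Preferred dividends are paid after tax, so their pre-tax equivalent is £269,000 ÷ (1 − 0.33) = £401,492.54.
Financial break-even EBIT = interest + D_p ÷ (1 − t) = £867,000 + £401,492.54 = £1,268,492.54.

£1,268,493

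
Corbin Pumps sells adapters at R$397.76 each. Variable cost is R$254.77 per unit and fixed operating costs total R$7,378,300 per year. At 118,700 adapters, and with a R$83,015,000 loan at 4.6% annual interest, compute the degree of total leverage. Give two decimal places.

At 118,700 units, contribution = 118,700 × R$142.99 = R$16,972,913.00.
Operating income = contribution − fixed costs = R$16,972,913.00 − R$7,378,300 = R$9,594,613.00. Interest = R$3,818,690.00.
DOL = R$16,972,913.00 ÷ R$9,594,613.00 = 1.7690; DFL = R$9,594,613.00 ÷ R$5,775,923.00 = 1.6611.
Combined leverage = 1.7690 × 1.6611 = 2.9385.

2.94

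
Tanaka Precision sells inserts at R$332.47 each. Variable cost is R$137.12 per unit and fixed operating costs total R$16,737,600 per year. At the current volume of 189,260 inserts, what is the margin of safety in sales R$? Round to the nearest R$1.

R$34,437,222

Contribution margin per unit = R$332.47 − R$137.12 = R$195.35. Break-even units = R$16,737,600 ÷ R$195.35 = 85,680.06; break-even revenue = 85,680.06 × R$332.47 = R$28,486,050.02.
Actual sales revenue = 189,260 × R$332.47 = R$62,923,272.20.
Margin of safety = R$62,923,272.20 − R$28,486,050.02 = R$34,437,222.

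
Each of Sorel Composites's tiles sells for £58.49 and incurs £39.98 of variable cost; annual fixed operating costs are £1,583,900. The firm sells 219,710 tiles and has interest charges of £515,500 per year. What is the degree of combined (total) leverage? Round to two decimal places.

Total contribution margin = 219,710 × £18.51 = £4,066,832.10.
Operating income = contribution − fixed costs = £4,066,832.10 − £1,583,900 = £2,482,932.10. Interest = £515,500.00, so EBIT − I = £1,967,432.10.
DCL = contribution ÷ (EBIT − I) = £4,066,832.10 ÷ £1,967,432.10 = 2.0671.

2.07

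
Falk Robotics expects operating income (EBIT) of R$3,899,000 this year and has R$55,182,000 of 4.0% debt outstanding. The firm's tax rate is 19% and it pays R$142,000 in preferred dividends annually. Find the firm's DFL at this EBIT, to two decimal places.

Interest = R$2,207,280.00.
Preferred dividends grossed up pre-tax: R$142,000 / (1 − 0.19) = R$175,308.64.
DFL = EBIT ÷ [EBIT − I − D_p/(1−t)] = R$3,899,000 ÷ [R$3,899,000 − R$2,207,280.00 − R$175,308.64] = R$3,899,000 ÷ R$1,516,411.36 = 2.5712.

2.57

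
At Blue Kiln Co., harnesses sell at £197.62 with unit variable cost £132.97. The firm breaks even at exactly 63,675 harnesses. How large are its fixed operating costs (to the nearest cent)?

£4,116,588.75

Contribution margin per unit = £197.62 − £132.97 = £64.65.
Since BE = FC / CM, FC = 63,675 × £64.65 = £4,116,588.75.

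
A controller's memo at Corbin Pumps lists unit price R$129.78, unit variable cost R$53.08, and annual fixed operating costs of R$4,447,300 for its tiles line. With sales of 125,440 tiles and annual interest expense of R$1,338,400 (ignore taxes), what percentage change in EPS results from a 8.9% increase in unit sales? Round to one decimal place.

At 125,440 units, contribution = 125,440 × R$76.70 = R$9,621,248.00.
Subtracting fixed costs: EBIT = R$9,621,248.00 − R$4,447,300 = R$5,173,948.00.
After interest of R$1,338,400.00, pre-tax earnings = R$3,835,548.00.
Degree of combined leverage = contribution ÷ (EBIT − I) = R$9,621,248.00 ÷ R$3,835,548.00 = 2.5084.
EPS therefore changes by 2.5084 × (+8.9%) = +22.3%.

+22.3%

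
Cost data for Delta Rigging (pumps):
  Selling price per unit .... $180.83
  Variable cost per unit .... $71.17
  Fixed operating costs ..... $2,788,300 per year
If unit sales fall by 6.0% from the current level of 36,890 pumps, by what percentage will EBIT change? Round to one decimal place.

Contribution at this volume is 36,890 × $109.66 = $4,045,357.40.
Subtracting fixed costs: EBIT = $4,045,357.40 − $2,788,300 = $1,257,057.40.
DOL = contribution ÷ EBIT = $4,045,357.40 ÷ $1,257,057.40 = 3.2181.
Operating income changes by 3.2181 × -6.0% = -19.3%.

-19.3%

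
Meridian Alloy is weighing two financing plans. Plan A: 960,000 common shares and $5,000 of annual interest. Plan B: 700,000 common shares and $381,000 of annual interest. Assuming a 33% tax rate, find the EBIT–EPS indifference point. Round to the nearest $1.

At indifference, (EBIT − 5,000)(1 − t)/960,000 = (EBIT − 381,000)(1 − t)/700,000.
The (1 − t) factor cancels: (EBIT − 5,000) × 700,000 = (EBIT − 381,000) × 960,000.
EBIT × (960,000 − 700,000) = 381,000 × 960,000 − 5,000 × 700,000 = 362,260,000,000, so EBIT = 362,260,000,000 ÷ 260,000 = 1,393,307.69.

$1,393,308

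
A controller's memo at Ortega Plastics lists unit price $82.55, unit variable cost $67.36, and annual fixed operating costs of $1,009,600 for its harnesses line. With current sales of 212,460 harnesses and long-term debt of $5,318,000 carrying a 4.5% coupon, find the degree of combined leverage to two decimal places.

At 212,460 units, contribution = 212,460 × $15.19 = $3,227,267.40.
Subtracting fixed costs: EBIT = $3,227,267.40 − $1,009,600 = $2,217,667.40. Interest = $239,310.00, so EBIT − I = $1,978,357.40.
DCL = contribution ÷ (EBIT − I) = $3,227,267.40 ÷ $1,978,357.40 = 1.6313.

1.63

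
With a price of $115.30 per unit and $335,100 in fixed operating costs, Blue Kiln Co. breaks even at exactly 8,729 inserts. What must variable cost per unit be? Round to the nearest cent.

$76.91

At break-even, FC = Q × (P − VC), so P − VC = $335,100 ÷ 8,729 = $38.3893.
Variable cost per unit = $115.30 − $38.3893 = $76.91.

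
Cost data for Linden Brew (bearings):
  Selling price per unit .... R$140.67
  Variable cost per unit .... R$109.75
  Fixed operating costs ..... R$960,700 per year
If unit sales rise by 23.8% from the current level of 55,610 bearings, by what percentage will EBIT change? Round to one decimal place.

At 55,610 units, contribution = 55,610 × R$30.92 = R$1,719,461.20.
EBIT = R$1,719,461.20 − R$960,700 = R$758,761.20.
Degree of operating leverage = R$1,719,461.20 / R$758,761.20 = 2.2661.
So EBIT moves 2.2661 × (+23.8%) = +53.9%.

+53.9%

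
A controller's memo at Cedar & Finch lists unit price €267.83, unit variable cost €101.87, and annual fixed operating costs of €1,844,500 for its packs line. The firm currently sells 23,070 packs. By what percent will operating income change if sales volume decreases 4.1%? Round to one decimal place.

At 23,070 units, contribution = 23,070 × €165.96 = €3,828,697.20.
EBIT = €3,828,697.20 − €1,844,500 = €1,984,197.20.
DOL = contribution ÷ EBIT = €3,828,697.20 ÷ €1,984,197.20 = 1.9296.
So EBIT moves 1.9296 × (-4.1%) = -7.9%.

-7.9%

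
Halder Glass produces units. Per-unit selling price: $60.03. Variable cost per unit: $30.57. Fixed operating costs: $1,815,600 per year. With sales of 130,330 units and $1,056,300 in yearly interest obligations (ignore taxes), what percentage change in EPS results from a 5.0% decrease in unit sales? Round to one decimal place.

Total contribution margin = 130,330 × $29.46 = $3,839,521.80.
EBIT = $3,839,521.80 − $1,815,600 = $2,023,921.80.
After interest of $1,056,300.00, pre-tax earnings = $967,621.80.
DCL = total CM / (EBIT − I) = $3,839,521.80 / $967,621.80 = 3.9680.
%ΔEPS = DCL × %ΔSales = 3.9680 × -5.0% = -19.8%.

-19.8%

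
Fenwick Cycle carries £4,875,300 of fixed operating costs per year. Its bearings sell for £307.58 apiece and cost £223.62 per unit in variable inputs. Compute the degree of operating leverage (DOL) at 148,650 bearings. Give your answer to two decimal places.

Contribution at this volume is 148,650 × £83.96 = £12,480,654.00.
Subtracting fixed costs: EBIT = £12,480,654.00 − £4,875,300 = £7,605,354.00.
DOL = contribution ÷ EBIT = £12,480,654.00 ÷ £7,605,354.00 = 1.6410.

1.64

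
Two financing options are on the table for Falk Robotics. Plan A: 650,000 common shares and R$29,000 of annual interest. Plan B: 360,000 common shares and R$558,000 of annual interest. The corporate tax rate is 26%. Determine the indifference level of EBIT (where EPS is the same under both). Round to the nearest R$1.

At indifference, (EBIT − 29,000)(1 − t)/650,000 = (EBIT − 558,000)(1 − t)/360,000.
The (1 − t) factor cancels: (EBIT − 29,000) × 360,000 = (EBIT − 558,000) × 650,000.
EBIT × (650,000 − 360,000) = 558,000 × 650,000 − 29,000 × 360,000 = 352,260,000,000, so EBIT = 352,260,000,000 ÷ 290,000 = 1,214,689.66.

R$1,214,690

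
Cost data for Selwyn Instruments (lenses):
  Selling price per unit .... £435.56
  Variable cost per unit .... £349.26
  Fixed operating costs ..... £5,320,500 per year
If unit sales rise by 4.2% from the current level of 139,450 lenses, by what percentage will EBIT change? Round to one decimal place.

+7.5%

At 139,450 units, contribution = 139,450 × £86.30 = £12,034,535.00.
Subtracting fixed costs: EBIT = £12,034,535.00 − £5,320,500 = £6,714,035.00.
DOL = contribution ÷ EBIT = £12,034,535.00 ÷ £6,714,035.00 = 1.7924.
%ΔEBIT = DOL × %ΔSales = 1.7924 × +4.2% = +7.5%.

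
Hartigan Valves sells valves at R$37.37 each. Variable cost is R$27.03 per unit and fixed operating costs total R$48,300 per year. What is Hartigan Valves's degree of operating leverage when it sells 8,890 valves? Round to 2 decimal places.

Contribution at this volume is 8,890 × R$10.34 = R$91,922.60.
Subtracting fixed costs: EBIT = R$91,922.60 − R$48,300 = R$43,622.60.
So DOL = total CM / EBIT = R$91,922.60 / R$43,622.60 = 2.1072.

2.11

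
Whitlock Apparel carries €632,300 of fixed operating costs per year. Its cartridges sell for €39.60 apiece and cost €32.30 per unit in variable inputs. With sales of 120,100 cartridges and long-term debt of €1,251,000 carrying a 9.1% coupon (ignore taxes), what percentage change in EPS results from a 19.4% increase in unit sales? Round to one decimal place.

+130.2%

At 120,100 units, contribution = 120,100 × €7.30 = €876,730.00.
Subtracting fixed costs: EBIT = €876,730.00 − €632,300 = €244,430.00.
After interest of €113,841.00, pre-tax earnings = €130,589.00.
Degree of combined leverage = contribution ÷ (EBIT − I) = €876,730.00 ÷ €130,589.00 = 6.7137.
EPS therefore changes by 6.7137 × (+19.4%) = +130.2%.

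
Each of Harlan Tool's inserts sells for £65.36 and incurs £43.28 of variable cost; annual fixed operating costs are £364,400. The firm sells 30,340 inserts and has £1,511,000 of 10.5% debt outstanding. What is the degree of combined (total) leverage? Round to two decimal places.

At 30,340 units, contribution = 30,340 × £22.08 = £669,907.20.
EBIT = £669,907.20 − £364,400 = £305,507.20. Interest = £158,655.00.
DOL = £669,907.20 ÷ £305,507.20 = 2.1928; DFL = £305,507.20 ÷ £146,852.20 = 2.0804.
Combined leverage = 2.1928 × 2.0804 = 4.5619.

4.56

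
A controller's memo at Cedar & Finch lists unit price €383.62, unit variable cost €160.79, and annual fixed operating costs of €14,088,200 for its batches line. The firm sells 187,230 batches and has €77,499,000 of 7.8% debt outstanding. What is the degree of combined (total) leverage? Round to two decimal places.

1.93

Contribution at this volume is 187,230 × €222.83 = €41,720,460.90.
EBIT = €41,720,460.90 − €14,088,200 = €27,632,260.90. Interest = €6,044,922.00, so EBIT − I = €21,587,338.90.
Degree of total leverage = total CM / (EBIT − interest) = €41,720,460.90 / €21,587,338.90 = 1.9326.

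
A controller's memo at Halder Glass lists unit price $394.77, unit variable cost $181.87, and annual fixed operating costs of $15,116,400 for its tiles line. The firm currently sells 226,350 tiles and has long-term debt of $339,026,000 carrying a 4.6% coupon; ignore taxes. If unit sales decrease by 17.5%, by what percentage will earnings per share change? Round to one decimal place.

At 226,350 units, contribution = 226,350 × $212.90 = $48,189,915.00.
Subtracting fixed costs: EBIT = $48,189,915.00 − $15,116,400 = $33,073,515.00.
After interest of $15,595,196.00, pre-tax earnings = $17,478,319.00.
Degree of combined leverage = contribution ÷ (EBIT − I) = $48,189,915.00 ÷ $17,478,319.00 = 2.7571.
%ΔEPS = DCL × %ΔSales = 2.7571 × -17.5% = -48.2%.

-48.2%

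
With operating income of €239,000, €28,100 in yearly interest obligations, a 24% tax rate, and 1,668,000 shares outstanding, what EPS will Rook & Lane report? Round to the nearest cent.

Interest = €28,100.00, so EBT = €239,000 − €28,100.00 = €210,900.00.
After tax at 24%: net income = €210,900.00 × 0.76 = €160,284.00.
Per share: €160,284.00 / 1,668,000 shares = €0.10.

€0.10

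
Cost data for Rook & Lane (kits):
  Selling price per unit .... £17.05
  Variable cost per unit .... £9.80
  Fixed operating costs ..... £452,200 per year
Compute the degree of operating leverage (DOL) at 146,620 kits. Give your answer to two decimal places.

1.74

Contribution at this volume is 146,620 × £7.25 = £1,062,995.00.
EBIT = £1,062,995.00 − £452,200 = £610,795.00.
Degree of operating leverage = £1,062,995.00 / £610,795.00 = 1.7403.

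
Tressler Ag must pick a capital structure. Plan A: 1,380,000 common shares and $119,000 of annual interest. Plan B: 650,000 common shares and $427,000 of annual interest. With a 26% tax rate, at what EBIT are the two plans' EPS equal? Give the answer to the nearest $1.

Set EPS_A = EPS_B: (EBIT − $119,000)(1 − 0.26) ÷ 1,380,000 = (EBIT − $427,000)(1 − 0.26) ÷ 650,000.
The (1 − t) factor cancels: (EBIT − 119,000) × 650,000 = (EBIT − 427,000) × 1,380,000.
Solving, EBIT = (427,000·1,380,000 − 119,000·650,000) / (1,380,000 − 650,000) = 511,910,000,000 / 730,000 = 701,246.58.

$701,247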